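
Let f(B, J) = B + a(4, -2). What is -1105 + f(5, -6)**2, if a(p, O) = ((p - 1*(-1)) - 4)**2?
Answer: -1069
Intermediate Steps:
a(p, O) = (-3 + p)**2 (a(p, O) = ((p + 1) - 4)**2 = ((1 + p) - 4)**2 = (-3 + p)**2)
f(B, J) = 1 + B (f(B, J) = B + (-3 + 4)**2 = B + 1**2 = B + 1 = 1 + B)
-1105 + f(5, -6)**2 = -1105 + (1 + 5)**2 = -1105 + 6**2 = -1105 + 36 = -1069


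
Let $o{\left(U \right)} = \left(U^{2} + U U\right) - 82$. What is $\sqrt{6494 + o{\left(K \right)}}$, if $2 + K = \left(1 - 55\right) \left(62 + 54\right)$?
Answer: $2 \sqrt{19632981} \approx 8861.8$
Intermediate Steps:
$K = -6266$ ($K = -2 + \left(1 - 55\right) \left(62 + 54\right) = -2 - 6264 = -6266$)
$o{\left(U \right)} = -82 + 2 U^{2}$ ($o{\left(U \right)} = \left(U^{2} + U^{2}\right) - 82 = 2 U^{2} - 82 = -82 + 2 U^{2}$)
$\sqrt{6494 + o{\left(K \right)}} = \sqrt{6494 - \left(82 - 2 \left(-6266\right)^{2}\right)} = \sqrt{6494 + \left(-82 + 2 \cdot 39262756\right)} = \sqrt{6494 + \left(-82 + 78525512\right)} = \sqrt{6494 + 78525430} = \sqrt{78531924} = 2 \sqrt{19632981}$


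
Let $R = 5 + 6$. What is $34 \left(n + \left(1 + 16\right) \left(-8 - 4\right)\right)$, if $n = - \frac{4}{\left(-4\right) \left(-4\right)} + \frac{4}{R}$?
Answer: $- \frac{152507}{22} \approx -6932.1$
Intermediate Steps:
$R = 11$
$n = \frac{5}{44}$ ($n = - \frac{4}{\left(-4\right) \left(-4\right)} + \frac{4}{11} = - \frac{4}{16} + 4 \cdot \frac{1}{11} = \left(-4\right) \frac{1}{16} + \frac{4}{11} = - \frac{1}{4} + \frac{4}{11} = \frac{5}{44} \approx 0.11364$)
$34 \left(n + \left(1 + 16\right) \left(-8 - 4\right)\right) = 34 \left(\frac{5}{44} + \left(1 + 16\right) \left(-8 - 4\right)\right) = 34 \left(\frac{5}{44} + 17 \left(-12\right)\right) = 34 \left(\frac{5}{44} - 204\right) = 34 \left(- \frac{8971}{44}\right) = - \frac{152507}{22}$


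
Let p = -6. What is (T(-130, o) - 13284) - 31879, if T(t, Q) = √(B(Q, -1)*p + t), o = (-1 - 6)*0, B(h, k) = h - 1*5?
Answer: -45163 + 10*I ≈ -45163.0 + 10.0*I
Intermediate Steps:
B(h, k) = -5 + h (B(h, k) = h - 5 = -5 + h)
o = 0 (o = -7*0 = 0)
T(t, Q) = √(30 + t - 6*Q) (T(t, Q) = √((-5 + Q)*(-6) + t) = √((30 - 6*Q) + t) = √(30 + t - 6*Q))
(T(-130, o) - 13284) - 31879 = (√(30 - 130 - 6*0) - 13284) - 31879 = (√(30 - 130 + 0) - 13284) - 31879 = (√(-100) - 13284) - 31879 = (10*I - 13284) - 31879 = (-13284 + 10*I) - 31879 = -45163 + 10*I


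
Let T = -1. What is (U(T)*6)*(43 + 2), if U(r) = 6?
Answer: 1620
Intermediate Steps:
(U(T)*6)*(43 + 2) = (6*6)*(43 + 2) = 36*45 = 1620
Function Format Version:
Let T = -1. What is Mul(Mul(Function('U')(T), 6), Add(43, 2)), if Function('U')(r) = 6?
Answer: 1620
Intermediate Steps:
Mul(Mul(Function('U')(T), 6), Add(43, 2)) = Mul(Mul(6, 6), Add(43, 2)) = Mul(36, 45) = 1620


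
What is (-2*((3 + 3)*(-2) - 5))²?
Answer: 1156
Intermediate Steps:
(-2*((3 + 3)*(-2) - 5))² = (-2*(6*(-2) - 5))² = (-2*(-12 - 5))² = (-2*(-17))² = 34² = 1156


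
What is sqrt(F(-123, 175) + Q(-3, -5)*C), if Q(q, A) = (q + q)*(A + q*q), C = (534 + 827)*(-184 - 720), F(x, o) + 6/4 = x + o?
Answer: 7*sqrt(2410474)/2 ≈ 5434.0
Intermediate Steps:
F(x, o) = -3/2 + o + x (F(x, o) = -3/2 + (x + o) = -3/2 + (o + x) = -3/2 + o + x)
C = -1230344 (C = 1361*(-904) = -1230344)
Q(q, A) = 2*q*(A + q**2) (Q(q, A) = (2*q)*(A + q**2) = 2*q*(A + q**2))
sqrt(F(-123, 175) + Q(-3, -5)*C) = sqrt((-3/2 + 175 - 123) + (2*(-3)*(-5 + (-3)**2))*(-1230344)) = sqrt(101/2 + (2*(-3)*(-5 + 9))*(-1230344)) = sqrt(101/2 + (2*(-3)*4)*(-1230344)) = sqrt(101/2 - 24*(-1230344)) = sqrt(101/2 + 29528256) = sqrt(59056613/2) = 7*sqrt(2410474)/2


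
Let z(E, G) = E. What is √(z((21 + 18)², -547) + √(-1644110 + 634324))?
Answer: √(1521 + I*√1009786) ≈ 40.89 + 12.288*I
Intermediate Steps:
√(z((21 + 18)², -547) + √(-1644110 + 634324)) = √((21 + 18)² + √(-1644110 + 634324)) = √(39² + √(-1009786)) = √(1521 + I*√1009786)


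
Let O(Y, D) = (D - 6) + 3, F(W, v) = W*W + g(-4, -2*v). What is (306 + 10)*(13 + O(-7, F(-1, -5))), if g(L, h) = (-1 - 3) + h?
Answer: 5372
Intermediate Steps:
g(L, h) = -4 + h
F(W, v) = -4 + W**2 - 2*v (F(W, v) = W*W + (-4 - 2*v) = W**2 + (-4 - 2*v) = -4 + W**2 - 2*v)
O(Y, D) = -3 + D (O(Y, D) = (-6 + D) + 3 = -3 + D)
(306 + 10)*(13 + O(-7, F(-1, -5))) = (306 + 10)*(13 + (-3 + (-4 + (-1)**2 - 2*(-5)))) = 316*(13 + (-3 + (-4 + 1 + 10))) = 316*(13 + (-3 + 7)) = 316*(13 + 4) = 316*17 = 5372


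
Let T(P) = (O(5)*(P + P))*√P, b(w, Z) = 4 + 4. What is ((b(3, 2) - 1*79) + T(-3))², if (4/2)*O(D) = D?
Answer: 4366 + 2130*I*√3 ≈ 4366.0 + 3689.3*I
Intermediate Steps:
O(D) = D/2
b(w, Z) = 8
T(P) = 5*P^(3/2) (T(P) = (((½)*5)*(P + P))*√P = (5*(2*P)/2)*√P = (5*P)*√P = 5*P^(3/2))
((b(3, 2) - 1*79) + T(-3))² = ((8 - 1*79) + 5*(-3)^(3/2))² = ((8 - 79) + 5*(-3*I*√3))² = (-71 - 15*I*√3)²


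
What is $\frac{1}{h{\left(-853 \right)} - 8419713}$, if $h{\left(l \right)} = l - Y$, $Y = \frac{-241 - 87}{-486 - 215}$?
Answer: $- \frac{701}{5902817094} \approx -1.1876 \cdot 10^{-7}$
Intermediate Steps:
$Y = \frac{328}{701}$ ($Y = - \frac{328}{-701} = \left(-328\right) \left(- \frac{1}{701}\right) = \frac{328}{701} \approx 0.4679$)
$h{\left(l \right)} = - \frac{328}{701} + l$ ($h{\left(l \right)} = l - \frac{328}{701} = - \frac{328}{701} + l$)
$\frac{1}{h{\left(-853 \right)} - 8419713} = \frac{1}{\left(- \frac{328}{701} - 853\right) - 8419713} = \frac{1}{- \frac{598281}{701} - 8419713} = \frac{1}{- \frac{5902817094}{701}} = - \frac{701}{5902817094}$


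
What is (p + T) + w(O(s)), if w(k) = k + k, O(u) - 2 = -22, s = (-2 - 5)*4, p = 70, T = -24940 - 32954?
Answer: -57864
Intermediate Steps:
T = -57894
s = -28 (s = -7*4 = -28)
O(u) = -20 (O(u) = 2 - 22 = -20)
w(k) = 2*k
(p + T) + w(O(s)) = (70 - 57894) + 2*(-20) = -57824 - 40 = -57864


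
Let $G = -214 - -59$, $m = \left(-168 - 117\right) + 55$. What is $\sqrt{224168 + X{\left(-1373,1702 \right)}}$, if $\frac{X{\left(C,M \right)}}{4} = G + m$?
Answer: $2 \sqrt{55657} \approx 471.83$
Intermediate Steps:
$m = -230$ ($m = -285 + 55 = -230$)
$G = -155$ ($G = -214 + 59 = -155$)
$X{\left(C,M \right)} = -1540$ ($X{\left(C,M \right)} = 4 \left(-155 - 230\right) = 4 \left(-385\right) = -1540$)
$\sqrt{224168 + X{\left(-1373,1702 \right)}} = \sqrt{224168 - 1540} = \sqrt{222628} = 2 \sqrt{55657}$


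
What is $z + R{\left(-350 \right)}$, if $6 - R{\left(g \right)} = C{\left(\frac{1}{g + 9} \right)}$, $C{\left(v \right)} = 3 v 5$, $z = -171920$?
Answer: $- \frac{58622659}{341} \approx -1.7191 \cdot 10^{5}$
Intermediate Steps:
$C{\left(v \right)} = 15 v$
$R{\left(g \right)} = 6 - \frac{15}{9 + g}$ ($R{\left(g \right)} = 6 - \frac{15}{g + 9} = 6 - \frac{15}{9 + g}$)
$z + R{\left(-350 \right)} = -171920 + \frac{3 \left(13 + 2 \left(-350\right)\right)}{9 - 350} = -171920 + \frac{3 \left(13 - 700\right)}{-341} = -171920 + 3 \left(- \frac{1}{341}\right) \left(-687\right) = -171920 + \frac{2061}{341} = - \frac{58622659}{341}$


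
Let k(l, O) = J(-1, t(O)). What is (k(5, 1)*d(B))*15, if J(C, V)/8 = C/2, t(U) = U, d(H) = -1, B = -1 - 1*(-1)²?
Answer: 60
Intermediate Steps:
B = -2 (B = -1 - 1*1 = -1 - 1 = -2)
J(C, V) = 4*C (J(C, V) = 8*(C/2) = 4*C)
k(l, O) = -4 (k(l, O) = 4*(-1) = -4)
(k(5, 1)*d(B))*15 = -4*(-1)*15 = 4*15 = 60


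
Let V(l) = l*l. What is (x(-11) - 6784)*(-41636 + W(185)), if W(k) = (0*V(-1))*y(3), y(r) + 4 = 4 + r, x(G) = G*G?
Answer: 277420668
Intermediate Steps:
x(G) = G²
V(l) = l²
y(r) = r (y(r) = -4 + (4 + r) = r)
W(k) = 0 (W(k) = (0*(-1)²)*3 = (0*1)*3 = 0*3 = 0)
(x(-11) - 6784)*(-41636 + W(185)) = ((-11)² - 6784)*(-41636 + 0) = (121 - 6784)*(-41636) = -6663*(-41636) = 277420668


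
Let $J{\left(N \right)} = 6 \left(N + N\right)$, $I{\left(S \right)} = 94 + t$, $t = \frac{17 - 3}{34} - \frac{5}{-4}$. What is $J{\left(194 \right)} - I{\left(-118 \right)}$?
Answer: $\frac{151799}{68} \approx 2232.3$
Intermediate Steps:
$t = \frac{113}{68}$ ($t = \left(17 - 3\right) \frac{1}{34} - - \frac{5}{4} = 14 \cdot \frac{1}{34} + \frac{5}{4} = \frac{7}{17} + \frac{5}{4} = \frac{113}{68} \approx 1.6618$)
$I{\left(S \right)} = \frac{6505}{68}$ ($I{\left(S \right)} = 94 + \frac{113}{68} = \frac{6505}{68}$)
$J{\left(N \right)} = 12 N$ ($J{\left(N \right)} = 6 \cdot 2 N = 12 N$)
$J{\left(194 \right)} - I{\left(-118 \right)} = 12 \cdot 194 - \frac{6505}{68} = 2328 - \frac{6505}{68} = \frac{151799}{68}$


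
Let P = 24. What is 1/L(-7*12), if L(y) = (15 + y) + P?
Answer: -1/45 ≈ -0.022222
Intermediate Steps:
L(y) = 39 + y (L(y) = (15 + y) + 24 = 39 + y)
1/L(-7*12) = 1/(39 - 7*12) = 1/(39 - 84) = 1/(-45) = -1/45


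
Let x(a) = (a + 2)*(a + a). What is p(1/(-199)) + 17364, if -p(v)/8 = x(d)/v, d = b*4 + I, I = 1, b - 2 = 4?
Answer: 2166564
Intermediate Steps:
b = 6 (b = 2 + 4 = 6)
d = 25 (d = 6*4 + 1 = 24 + 1 = 25)
x(a) = 2*a*(2 + a) (x(a) = (2 + a)*(2*a) = 2*a*(2 + a))
p(v) = -10800/v (p(v) = -8*2*25*(2 + 25)/v = -8*2*25*27/v = -10800/v)
p(1/(-199)) + 17364 = -10800/(1/(-199)) + 17364 = -10800/(-1/199) + 17364 = -10800*(-199) + 17364 = 2149200 + 17364 = 2166564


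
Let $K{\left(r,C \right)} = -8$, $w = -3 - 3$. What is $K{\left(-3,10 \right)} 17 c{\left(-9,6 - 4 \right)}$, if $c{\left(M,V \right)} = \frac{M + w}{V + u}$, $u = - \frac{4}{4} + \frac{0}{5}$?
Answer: $2040$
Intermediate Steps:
$u = -1$ ($u = \left(-4\right) \frac{1}{4} + 0 \cdot \frac{1}{5} = -1 + 0 = -1$)
$w = -6$ ($w = -3 - 3 = -6$)
$c{\left(M,V \right)} = \frac{-6 + M}{-1 + V}$ ($c{\left(M,V \right)} = \frac{M - 6}{V - 1} = \frac{-6 + M}{-1 + V}$)
$K{\left(-3,10 \right)} 17 c{\left(-9,6 - 4 \right)} = \left(-8\right) 17 \frac{-6 - 9}{-1 + \left(6 - 4\right)} = - 136 \frac{1}{-1 + \left(6 - 4\right)} \left(-15\right) = - 136 \frac{1}{-1 + 2} \left(-15\right) = - 136 \cdot 1^{-1} \left(-15\right) = - 136 \cdot 1 \left(-15\right) = \left(-136\right) \left(-15\right) = 2040$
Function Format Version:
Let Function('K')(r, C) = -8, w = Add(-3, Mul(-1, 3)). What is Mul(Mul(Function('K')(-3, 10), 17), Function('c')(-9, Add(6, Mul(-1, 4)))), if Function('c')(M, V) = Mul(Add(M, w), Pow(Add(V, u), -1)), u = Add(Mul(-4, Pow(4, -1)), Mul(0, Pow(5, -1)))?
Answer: 2040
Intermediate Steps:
u = -1 (u = Add(Mul(-4, Rational(1, 4)), Mul(0, Rational(1, 5))) = Add(-1, 0) = -1)
w = -6 (w = Add(-3, -3) = -6)
Function('c')(M, V) = Mul(Pow(Add(-1, V), -1), Add(-6, M)) (Function('c')(M, V) = Mul(Add(M, -6), Pow(Add(V, -1), -1)) = Mul(Add(-6, M), Pow(Add(-1, V), -1)) = Mul(Pow(Add(-1, V), -1), Add(-6, M)))
Mul(Mul(Function('K')(-3, 10), 17), Function('c')(-9, Add(6, Mul(-1, 4)))) = Mul(Mul(-8, 17), Mul(Pow(Add(-1, Add(6, Mul(-1, 4))), -1), Add(-6, -9))) = Mul(-136, Mul(Pow(Add(-1, Add(6, -4)), -1), -15)) = Mul(-136, Mul(Pow(Add(-1, 2), -1), -15)) = Mul(-136, Mul(Pow(1, -1), -15)) = Mul(-136, Mul(1, -15)) = Mul(-136, -15) = 2040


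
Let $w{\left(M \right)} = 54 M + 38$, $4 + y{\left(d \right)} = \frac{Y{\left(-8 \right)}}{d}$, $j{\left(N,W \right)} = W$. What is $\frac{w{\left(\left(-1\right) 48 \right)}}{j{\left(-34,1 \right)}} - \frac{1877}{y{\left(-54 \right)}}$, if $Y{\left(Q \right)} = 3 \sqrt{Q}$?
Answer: $\frac{- 2554 \sqrt{2} + 75051 i}{\sqrt{2} - 36 i} \approx -2085.5 - 18.405 i$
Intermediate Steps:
$y{\left(d \right)} = -4 + \frac{6 i \sqrt{2}}{d}$ ($y{\left(d \right)} = -4 + \frac{3 \sqrt{-8}}{d} = -4 + \frac{3 \cdot 2 i \sqrt{2}}{d} = -4 + \frac{6 i \sqrt{2}}{d}$)
$w{\left(M \right)} = 38 + 54 M$
$\frac{w{\left(\left(-1\right) 48 \right)}}{j{\left(-34,1 \right)}} - \frac{1877}{y{\left(-54 \right)}} = \frac{38 + 54 \left(\left(-1\right) 48\right)}{1} - \frac{1877}{-4 + \frac{6 i \sqrt{2}}{-54}} = \left(38 + 54 \left(-48\right)\right) 1 - \frac{1877}{-4 + 6 i \sqrt{2} \left(- \frac{1}{54}\right)} = \left(38 - 2592\right) 1 - \frac{1877}{-4 - \frac{i \sqrt{2}}{9}} = \left(-2554\right) 1 - \frac{1877}{-4 - \frac{i \sqrt{2}}{9}} = -2554 - \frac{1877}{-4 - \frac{i \sqrt{2}}{9}}$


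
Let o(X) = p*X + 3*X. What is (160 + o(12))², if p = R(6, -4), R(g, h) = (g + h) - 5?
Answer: 25600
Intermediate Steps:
R(g, h) = -5 + g + h
p = -3 (p = -5 + 6 - 4 = -3)
o(X) = 0 (o(X) = -3*X + 3*X = 0)
(160 + o(12))² = (160 + 0)² = 160² = 25600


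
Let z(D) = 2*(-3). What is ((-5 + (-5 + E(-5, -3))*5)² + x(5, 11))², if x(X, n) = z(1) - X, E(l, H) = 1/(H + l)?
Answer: 3518981041/4096 ≈ 8.5913e+5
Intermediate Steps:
z(D) = -6
x(X, n) = -6 - X
((-5 + (-5 + E(-5, -3))*5)² + x(5, 11))² = ((-5 + (-5 + 1/(-3 - 5))*5)² + (-6 - 1*5))² = ((-5 + (-5 + 1/(-8))*5)² + (-6 - 5))² = ((-5 + (-5 - ⅛)*5)² - 11)² = ((-5 - 41/8*5)² - 11)² = ((-5 - 205/8)² - 11)² = ((-245/8)² - 11)² = (60025/64 - 11)² = (59321/64)² = 3518981041/4096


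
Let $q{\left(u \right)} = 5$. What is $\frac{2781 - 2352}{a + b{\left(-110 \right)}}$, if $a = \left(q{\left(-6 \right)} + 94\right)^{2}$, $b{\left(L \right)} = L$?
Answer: $\frac{39}{881} \approx 0.044268$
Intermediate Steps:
$a = 9801$ ($a = \left(5 + 94\right)^{2} = 99^{2} = 9801$)
$\frac{2781 - 2352}{a + b{\left(-110 \right)}} = \frac{2781 - 2352}{9801 - 110} = \frac{2781 - 2352}{9691} = 429 \cdot \frac{1}{9691} = \frac{39}{881}$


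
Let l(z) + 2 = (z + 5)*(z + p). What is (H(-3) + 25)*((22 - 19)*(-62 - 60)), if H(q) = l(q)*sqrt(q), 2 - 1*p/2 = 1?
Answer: -9150 + 1464*I*sqrt(3) ≈ -9150.0 + 2535.7*I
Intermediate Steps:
p = 2 (p = 4 - 2*1 = 4 - 2 = 2)
l(z) = -2 + (2 + z)*(5 + z) (l(z) = -2 + (z + 5)*(z + 2) = -2 + (5 + z)*(2 + z) = -2 + (2 + z)*(5 + z))
H(q) = sqrt(q)*(8 + q**2 + 7*q) (H(q) = (8 + q**2 + 7*q)*sqrt(q) = sqrt(q)*(8 + q**2 + 7*q))
(H(-3) + 25)*((22 - 19)*(-62 - 60)) = (sqrt(-3)*(8 + (-3)**2 + 7*(-3)) + 25)*((22 - 19)*(-62 - 60)) = ((I*sqrt(3))*(8 + 9 - 21) + 25)*(3*(-122)) = ((I*sqrt(3))*(-4) + 25)*(-366) = (-4*I*sqrt(3) + 25)*(-366) = (25 - 4*I*sqrt(3))*(-366) = -9150 + 1464*I*sqrt(3)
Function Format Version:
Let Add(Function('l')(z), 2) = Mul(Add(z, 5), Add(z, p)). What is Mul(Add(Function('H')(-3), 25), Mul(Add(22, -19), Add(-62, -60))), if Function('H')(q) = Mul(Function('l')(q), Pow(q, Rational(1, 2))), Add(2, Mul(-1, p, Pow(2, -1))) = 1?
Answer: Add(-9150, Mul(1464, I, Pow(3, Rational(1, 2)))) ≈ Add(-9150.0, Mul(2535.7, I))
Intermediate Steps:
p = 2 (p = Add(4, Mul(-2, 1)) = Add(4, -2) = 2)
Function('l')(z) = Add(-2, Mul(Add(2, z), Add(5, z))) (Function('l')(z) = Add(-2, Mul(Add(z, 5), Add(z, 2))) = Add(-2, Mul(Add(5, z), Add(2, z))) = Add(-2, Mul(Add(2, z), Add(5, z))))
Function('H')(q) = Mul(Pow(q, Rational(1, 2)), Add(8, Pow(q, 2), Mul(7, q))) (Function('H')(q) = Mul(Add(8, Pow(q, 2), Mul(7, q)), Pow(q, Rational(1, 2))) = Mul(Pow(q, Rational(1, 2)), Add(8, Pow(q, 2), Mul(7, q))))
Mul(Add(Function('H')(-3), 25), Mul(Add(22, -19), Add(-62, -60))) = Mul(Add(Mul(Pow(-3, Rational(1, 2)), Add(8, Pow(-3, 2), Mul(7, -3))), 25), Mul(Add(22, -19), Add(-62, -60))) = Mul(Add(Mul(Mul(I, Pow(3, Rational(1, 2))), Add(8, 9, -21)), 25), Mul(3, -122)) = Mul(Add(Mul(Mul(I, Pow(3, Rational(1, 2))), -4), 25), -366) = Mul(Add(Mul(-4, I, Pow(3, Rational(1, 2))), 25), -366) = Mul(Add(25, Mul(-4, I, Pow(3, Rational(1, 2)))), -366) = Add(-9150, Mul(1464, I, Pow(3, Rational(1, 2))))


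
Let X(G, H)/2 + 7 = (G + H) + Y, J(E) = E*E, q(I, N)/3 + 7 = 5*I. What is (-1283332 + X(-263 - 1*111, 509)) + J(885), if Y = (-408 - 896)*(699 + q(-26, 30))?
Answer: -1250955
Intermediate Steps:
q(I, N) = -21 + 15*I (q(I, N) = -21 + 3*(5*I) = -21 + 15*I)
Y = -375552 (Y = (-408 - 896)*(699 + (-21 + 15*(-26))) = -1304*(699 + (-21 - 390)) = -1304*(699 - 411) = -1304*288 = -375552)
J(E) = E²
X(G, H) = -751118 + 2*G + 2*H (X(G, H) = -14 + 2*((G + H) - 375552) = -14 + 2*(-375552 + G + H) = -14 + (-751104 + 2*G + 2*H) = -751118 + 2*G + 2*H)
(-1283332 + X(-263 - 1*111, 509)) + J(885) = (-1283332 + (-751118 + 2*(-263 - 1*111) + 2*509)) + 885² = (-1283332 + (-751118 + 2*(-263 - 111) + 1018)) + 783225 = (-1283332 + (-751118 + 2*(-374) + 1018)) + 783225 = (-1283332 + (-751118 - 748 + 1018)) + 783225 = (-1283332 - 750848) + 783225 = -2034180 + 783225 = -1250955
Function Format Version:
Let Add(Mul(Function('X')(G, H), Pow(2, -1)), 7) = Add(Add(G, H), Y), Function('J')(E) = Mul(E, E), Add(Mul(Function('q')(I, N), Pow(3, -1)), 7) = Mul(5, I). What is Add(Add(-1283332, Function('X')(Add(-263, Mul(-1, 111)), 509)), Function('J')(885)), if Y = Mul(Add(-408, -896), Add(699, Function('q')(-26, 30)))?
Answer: -1250955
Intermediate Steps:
Function('q')(I, N) = Add(-21, Mul(15, I)) (Function('q')(I, N) = Add(-21, Mul(3, Mul(5, I))) = Add(-21, Mul(15, I)))
Y = -375552 (Y = Mul(Add(-408, -896), Add(699, Add(-21, Mul(15, -26)))) = Mul(-1304, Add(699, Add(-21, -390))) = Mul(-1304, Add(699, -411)) = Mul(-1304, 288) = -375552)
Function('J')(E) = Pow(E, 2)
Function('X')(G, H) = Add(-751118, Mul(2, G), Mul(2, H)) (Function('X')(G, H) = Add(-14, Mul(2, Add(Add(G, H), -375552))) = Add(-14, Mul(2, Add(-375552, G, H))) = Add(-14, Add(-751104, Mul(2, G), Mul(2, H))) = Add(-751118, Mul(2, G), Mul(2, H)))
Add(Add(-1283332, Function('X')(Add(-263, Mul(-1, 111)), 509)), Function('J')(885)) = Add(Add(-1283332, Add(-751118, Mul(2, Add(-263, Mul(-1, 111))), Mul(2, 509))), Pow(885, 2)) = Add(Add(-1283332, Add(-751118, Mul(2, Add(-263, -111)), 1018)), 783225) = Add(Add(-1283332, Add(-751118, Mul(2, -374), 1018)), 783225) = Add(Add(-1283332, Add(-751118, -748, 1018)), 783225) = Add(Add(-1283332, -750848), 783225) = Add(-2034180, 783225) = -1250955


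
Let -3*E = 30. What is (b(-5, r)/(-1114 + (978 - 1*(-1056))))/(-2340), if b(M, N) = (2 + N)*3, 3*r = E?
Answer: 1/538200 ≈ 1.8580e-6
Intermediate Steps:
E = -10 (E = -1/3*30 = -10)
r = -10/3 (r = (1/3)*(-10) = -10/3 ≈ -3.3333)
b(M, N) = 6 + 3*N
(b(-5, r)/(-1114 + (978 - 1*(-1056))))/(-2340) = ((6 + 3*(-10/3))/(-1114 + (978 - 1*(-1056))))/(-2340) = ((6 - 10)/(-1114 + (978 + 1056)))*(-1/2340) = -4/(-1114 + 2034)*(-1/2340) = -4/920*(-1/2340) = -4*1/920*(-1/2340) = -1/230*(-1/2340) = 1/538200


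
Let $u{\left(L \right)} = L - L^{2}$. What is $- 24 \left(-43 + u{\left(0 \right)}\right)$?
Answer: $1032$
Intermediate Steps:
$- 24 \left(-43 + u{\left(0 \right)}\right) = - 24 \left(-43 + 0 \left(1 - 0\right)\right) = - 24 \left(-43 + 0 \left(1 + 0\right)\right) = - 24 \left(-43 + 0 \cdot 1\right) = - 24 \left(-43 + 0\right) = \left(-24\right) \left(-43\right) = 1032$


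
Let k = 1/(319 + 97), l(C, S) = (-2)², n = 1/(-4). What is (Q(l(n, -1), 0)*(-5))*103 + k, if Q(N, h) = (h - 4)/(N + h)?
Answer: 214241/416 ≈ 515.00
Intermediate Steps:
n = -¼ ≈ -0.25000
l(C, S) = 4
Q(N, h) = (-4 + h)/(N + h)
k = 1/416 ≈ 0.0024038
(Q(l(n, -1), 0)*(-5))*103 + k = (((-4 + 0)/(4 + 0))*(-5))*103 + 1/416 = ((-4/4)*(-5))*103 + 1/416 = (((¼)*(-4))*(-5))*103 + 1/416 = -1*(-5)*103 + 1/416 = 5*103 + 1/416 = 515 + 1/416 = 214241/416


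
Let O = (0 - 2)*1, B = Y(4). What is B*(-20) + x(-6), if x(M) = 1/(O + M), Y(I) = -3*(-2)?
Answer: -961/8 ≈ -120.13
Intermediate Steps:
Y(I) = 6
B = 6
O = -2 (O = -2*1 = -2)
x(M) = 1/(-2 + M)
B*(-20) + x(-6) = 6*(-20) + 1/(-2 - 6) = -120 + 1/(-8) = -120 - 1/8 = -961/8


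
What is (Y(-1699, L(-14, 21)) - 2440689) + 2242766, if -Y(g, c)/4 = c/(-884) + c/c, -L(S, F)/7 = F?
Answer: -43742014/221 ≈ -1.9793e+5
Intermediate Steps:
L(S, F) = -7*F
Y(g, c) = -4 + c/221 (Y(g, c) = -4*(c/(-884) + c/c) = -4*(c*(-1/884) + 1) = -4*(-c/884 + 1) = -4*(1 - c/884) = -4 + c/221)
(Y(-1699, L(-14, 21)) - 2440689) + 2242766 = ((-4 + (-7*21)/221) - 2440689) + 2242766 = ((-4 + (1/221)*(-147)) - 2440689) + 2242766 = ((-4 - 147/221) - 2440689) + 2242766 = (-1031/221 - 2440689) + 2242766 = -539393300/221 + 2242766 = -43742014/221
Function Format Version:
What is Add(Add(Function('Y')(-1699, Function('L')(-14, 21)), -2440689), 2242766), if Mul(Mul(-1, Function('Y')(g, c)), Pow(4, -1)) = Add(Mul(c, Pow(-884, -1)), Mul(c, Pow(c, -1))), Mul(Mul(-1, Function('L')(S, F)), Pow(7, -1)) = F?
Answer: Rational(-43742014, 221) ≈ -1.9793e+5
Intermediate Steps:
Function('L')(S, F) = Mul(-7, F)
Function('Y')(g, c) = Add(-4, Mul(Rational(1, 221), c)) (Function('Y')(g, c) = Mul(-4, Add(Mul(c, Pow(-884, -1)), Mul(c, Pow(c, -1)))) = Mul(-4, Add(Mul(c, Rational(-1, 884)), 1)) = Mul(-4, Add(Mul(Rational(-1, 884), c), 1)) = Mul(-4, Add(1, Mul(Rational(-1, 884), c))) = Add(-4, Mul(Rational(1, 221), c)))
Add(Add(Function('Y')(-1699, Function('L')(-14, 21)), -2440689), 2242766) = Add(Add(Add(-4, Mul(Rational(1, 221), Mul(-7, 21))), -2440689), 2242766) = Add(Add(Add(-4, Mul(Rational(1, 221), -147)), -2440689), 2242766) = Add(Add(Add(-4, Rational(-147, 221)), -2440689), 2242766) = Add(Add(Rational(-1031, 221), -2440689), 2242766) = Add(Rational(-539393300, 221), 2242766) = Rational(-43742014, 221)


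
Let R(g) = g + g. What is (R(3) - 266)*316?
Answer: -82160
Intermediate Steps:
R(g) = 2*g
(R(3) - 266)*316 = (2*3 - 266)*316 = (6 - 266)*316 = -260*316 = -82160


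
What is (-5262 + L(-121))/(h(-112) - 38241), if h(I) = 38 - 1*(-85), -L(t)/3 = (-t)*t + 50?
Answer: -12837/12706 ≈ -1.0103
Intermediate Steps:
L(t) = -150 + 3*t² (L(t) = -3*((-t)*t + 50) = -3*(-t² + 50) = -3*(50 - t²) = -150 + 3*t²)
h(I) = 123 (h(I) = 38 + 85 = 123)
(-5262 + L(-121))/(h(-112) - 38241) = (-5262 + (-150 + 3*(-121)²))/(123 - 38241) = (-5262 + (-150 + 3*14641))/(-38118) = (-5262 + (-150 + 43923))*(-1/38118) = (-5262 + 43773)*(-1/38118) = 38511*(-1/38118) = -12837/12706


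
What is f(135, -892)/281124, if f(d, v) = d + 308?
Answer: 443/281124 ≈ 0.0015758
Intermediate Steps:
f(d, v) = 308 + d
f(135, -892)/281124 = (308 + 135)/281124 = 443*(1/281124) = 443/281124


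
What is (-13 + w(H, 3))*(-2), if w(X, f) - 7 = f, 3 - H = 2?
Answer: 6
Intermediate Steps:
H = 1 (H = 3 - 1*2 = 3 - 2 = 1)
w(X, f) = 7 + f
(-13 + w(H, 3))*(-2) = (-13 + (7 + 3))*(-2) = (-13 + 10)*(-2) = -3*(-2) = 6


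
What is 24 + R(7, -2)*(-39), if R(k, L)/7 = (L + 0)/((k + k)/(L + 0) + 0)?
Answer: -54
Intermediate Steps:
R(k, L) = 7*L²/(2*k) (R(k, L) = 7*((L + 0)/((k + k)/(L + 0) + 0)) = 7*(L/((2*k)/L + 0)) = 7*(L/(2*k/L + 0)) = 7*(L/((2*k/L))) = 7*(L*(L/(2*k))) = 7*(L²/(2*k)) = 7*L²/(2*k))
24 + R(7, -2)*(-39) = 24 + ((7/2)*(-2)²/7)*(-39) = 24 + ((7/2)*4*(⅐))*(-39) = 24 + 2*(-39) = 24 - 78 = -54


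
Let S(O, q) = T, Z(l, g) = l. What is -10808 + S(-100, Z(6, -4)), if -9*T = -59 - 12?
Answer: -97201/9 ≈ -10800.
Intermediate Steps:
T = 71/9 (T = -(-59 - 12)/9 = -⅑*(-71) = 71/9 ≈ 7.8889)
S(O, q) = 71/9
-10808 + S(-100, Z(6, -4)) = -10808 + 71/9 = -97201/9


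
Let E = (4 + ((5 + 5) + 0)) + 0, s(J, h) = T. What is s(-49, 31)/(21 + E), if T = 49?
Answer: 7/5 ≈ 1.4000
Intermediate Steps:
s(J, h) = 49
E = 14 (E = (4 + (10 + 0)) + 0 = (4 + 10) + 0 = 14 + 0 = 14)
s(-49, 31)/(21 + E) = 49/(21 + 14) = 49/35 = (1/35)*49 = 7/5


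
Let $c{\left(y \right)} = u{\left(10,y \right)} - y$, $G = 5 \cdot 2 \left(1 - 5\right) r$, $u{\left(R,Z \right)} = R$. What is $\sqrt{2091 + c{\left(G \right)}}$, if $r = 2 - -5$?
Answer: $\sqrt{2381} \approx 48.795$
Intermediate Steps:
$r = 7$ ($r = 2 + 5 = 7$)
$G = -280$ ($G = 5 \cdot 2 \left(1 - 5\right) 7 = 5 \cdot 2 \left(-4\right) 7 = 5 \left(-8\right) 7 = \left(-40\right) 7 = -280$)
$c{\left(y \right)} = 10 - y$
$\sqrt{2091 + c{\left(G \right)}} = \sqrt{2091 + \left(10 - -280\right)} = \sqrt{2091 + \left(10 + 280\right)} = \sqrt{2091 + 290} = \sqrt{2381}$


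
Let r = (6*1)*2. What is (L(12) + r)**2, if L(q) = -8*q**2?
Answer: 1299600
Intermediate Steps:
r = 12 (r = 6*2 = 12)
(L(12) + r)**2 = (-8*12**2 + 12)**2 = (-8*144 + 12)**2 = (-1152 + 12)**2 = (-1140)**2 = 1299600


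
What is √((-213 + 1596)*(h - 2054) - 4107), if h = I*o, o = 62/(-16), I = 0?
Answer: I*√2844789 ≈ 1686.7*I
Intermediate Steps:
o = -31/8 (o = 62*(-1/16) = -31/8 ≈ -3.8750)
h = 0 (h = 0*(-31/8) = 0)
√((-213 + 1596)*(h - 2054) - 4107) = √((-213 + 1596)*(0 - 2054) - 4107) = √(1383*(-2054) - 4107) = √(-2840682 - 4107) = √(-2844789) = I*√2844789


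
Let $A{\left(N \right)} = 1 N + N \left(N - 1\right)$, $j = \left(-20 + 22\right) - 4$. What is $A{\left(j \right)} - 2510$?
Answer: $-2506$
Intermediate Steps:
$j = -2$ ($j = 2 - 4 = -2$)
$A{\left(N \right)} = N + N \left(-1 + N\right)$
$A{\left(j \right)} - 2510 = \left(-2\right)^{2} - 2510 = 4 - 2510 = -2506$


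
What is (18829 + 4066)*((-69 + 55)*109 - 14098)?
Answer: -357711480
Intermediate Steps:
(18829 + 4066)*((-69 + 55)*109 - 14098) = 22895*(-14*109 - 14098) = 22895*(-1526 - 14098) = 22895*(-15624) = -357711480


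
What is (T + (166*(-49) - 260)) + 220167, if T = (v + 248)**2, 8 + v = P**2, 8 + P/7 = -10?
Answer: 259937229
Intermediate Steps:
P = -126 (P = -56 + 7*(-10) = -56 - 70 = -126)
v = 15868 (v = -8 + (-126)**2 = -8 + 15876 = 15868)
T = 259725456 (T = (15868 + 248)**2 = 16116**2 = 259725456)
(T + (166*(-49) - 260)) + 220167 = (259725456 + (166*(-49) - 260)) + 220167 = (259725456 + (-8134 - 260)) + 220167 = (259725456 - 8394) + 220167 = 259717062 + 220167 = 259937229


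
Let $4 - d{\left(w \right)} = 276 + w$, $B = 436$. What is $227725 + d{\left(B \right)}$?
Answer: $227017$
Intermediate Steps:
$d{\left(w \right)} = -272 - w$ ($d{\left(w \right)} = 4 - \left(276 + w\right) = -272 - w$)
$227725 + d{\left(B \right)} = 227725 - 708 = 227017$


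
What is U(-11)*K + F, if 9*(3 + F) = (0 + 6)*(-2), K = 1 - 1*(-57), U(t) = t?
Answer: -1927/3 ≈ -642.33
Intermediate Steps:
K = 58 (K = 1 + 57 = 58)
F = -13/3 (F = -3 + ((0 + 6)*(-2))/9 = -3 + (6*(-2))/9 = -3 + (⅑)*(-12) = -3 - 4/3 = -13/3 ≈ -4.3333)
U(-11)*K + F = -11*58 - 13/3 = -638 - 13/3 = -1927/3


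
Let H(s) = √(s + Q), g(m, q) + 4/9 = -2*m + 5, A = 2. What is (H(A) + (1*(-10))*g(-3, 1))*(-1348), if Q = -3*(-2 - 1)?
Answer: 1280600/9 - 1348*√11 ≈ 1.3782e+5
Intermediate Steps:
g(m, q) = 41/9 - 2*m (g(m, q) = -4/9 + (-2*m + 5) = -4/9 + (5 - 2*m) = 41/9 - 2*m)
Q = 9 (Q = -3*(-3) = 9)
H(s) = √(9 + s) (H(s) = √(s + 9) = √(9 + s))
(H(A) + (1*(-10))*g(-3, 1))*(-1348) = (√(9 + 2) + (1*(-10))*(41/9 - 2*(-3)))*(-1348) = (√11 - 10*(41/9 + 6))*(-1348) = (√11 - 10*95/9)*(-1348) = (√11 - 950/9)*(-1348) = (-950/9 + √11)*(-1348) = 1280600/9 - 1348*√11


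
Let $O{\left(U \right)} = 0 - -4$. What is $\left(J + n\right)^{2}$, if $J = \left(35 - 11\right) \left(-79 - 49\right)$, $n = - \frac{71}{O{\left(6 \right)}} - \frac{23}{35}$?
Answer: $\frac{187192079649}{19600} \approx 9.5506 \cdot 10^{6}$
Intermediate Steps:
$O{\left(U \right)} = 4$ ($O{\left(U \right)} = 0 + 4 = 4$)
$n = - \frac{2577}{140}$ ($n = - \frac{71}{4} - \frac{23}{35} = - \frac{2577}{140} \approx -18.407$)
$J = -3072$ ($J = 24 \left(-128\right) = -3072$)
$\left(J + n\right)^{2} = \left(-3072 - \frac{2577}{140}\right)^{2} = \left(- \frac{432657}{140}\right)^{2} = \frac{187192079649}{19600}$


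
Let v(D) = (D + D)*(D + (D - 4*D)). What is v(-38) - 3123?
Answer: -8899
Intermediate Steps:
v(D) = -4*D² (v(D) = (2*D)*(D - 3*D) = (2*D)*(-2*D) = -4*D²)
v(-38) - 3123 = -4*(-38)² - 3123 = -4*1444 - 3123 = -5776 - 3123 = -8899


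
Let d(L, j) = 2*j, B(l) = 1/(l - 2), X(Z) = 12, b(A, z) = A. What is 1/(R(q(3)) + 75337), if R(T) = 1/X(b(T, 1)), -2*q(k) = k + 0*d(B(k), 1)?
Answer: 12/904045 ≈ 1.3274e-5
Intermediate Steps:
B(l) = 1/(-2 + l)
q(k) = -k/2 (q(k) = -(k + 0*(2*1))/2 = -(k + 0*2)/2 = -(k + 0)/2 = -k/2)
R(T) = 1/12
1/(R(q(3)) + 75337) = 1/(1/12 + 75337) = 1/(904045/12) = 12/904045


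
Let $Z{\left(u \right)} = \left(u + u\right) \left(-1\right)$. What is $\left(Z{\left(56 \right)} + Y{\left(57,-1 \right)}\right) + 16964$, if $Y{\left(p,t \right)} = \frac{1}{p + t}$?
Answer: $\frac{943713}{56} \approx 16852.0$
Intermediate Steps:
$Z{\left(u \right)} = - 2 u$ ($Z{\left(u \right)} = 2 u \left(-1\right) = - 2 u$)
$\left(Z{\left(56 \right)} + Y{\left(57,-1 \right)}\right) + 16964 = \left(\left(-2\right) 56 + \frac{1}{57 - 1}\right) + 16964 = \left(-112 + \frac{1}{56}\right) + 16964 = - \frac{6271}{56} + 16964 = \frac{943713}{56}$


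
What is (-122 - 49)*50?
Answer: -8550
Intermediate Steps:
(-122 - 49)*50 = -171*50 = -8550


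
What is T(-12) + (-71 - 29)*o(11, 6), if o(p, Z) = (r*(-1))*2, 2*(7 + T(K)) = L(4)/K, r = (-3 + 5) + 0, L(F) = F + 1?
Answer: 9427/24 ≈ 392.79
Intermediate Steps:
L(F) = 1 + F
r = 2 (r = 2 + 0 = 2)
T(K) = -7 + 5/(2*K) (T(K) = -7 + ((1 + 4)/K)/2 = -7 + (5/K)/2 = -7 + 5/(2*K))
o(p, Z) = -4 (o(p, Z) = (2*(-1))*2 = -2*2 = -4)
T(-12) + (-71 - 29)*o(11, 6) = (-7 + (5/2)/(-12)) + (-71 - 29)*(-4) = (-7 + (5/2)*(-1/12)) - 100*(-4) = (-7 - 5/24) + 400 = -173/24 + 400 = 9427/24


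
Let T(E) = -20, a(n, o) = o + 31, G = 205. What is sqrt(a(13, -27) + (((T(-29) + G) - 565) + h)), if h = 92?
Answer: 2*I*sqrt(71) ≈ 16.852*I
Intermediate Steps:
a(n, o) = 31 + o
sqrt(a(13, -27) + (((T(-29) + G) - 565) + h)) = sqrt((31 - 27) + (((-20 + 205) - 565) + 92)) = sqrt(4 + ((185 - 565) + 92)) = sqrt(4 + (-380 + 92)) = sqrt(4 - 288) = sqrt(-284) = 2*I*sqrt(71)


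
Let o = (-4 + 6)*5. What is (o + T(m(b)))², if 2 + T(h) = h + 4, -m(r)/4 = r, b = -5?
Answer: 1024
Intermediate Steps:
m(r) = -4*r
T(h) = 2 + h (T(h) = -2 + (h + 4) = -2 + (4 + h) = 2 + h)
o = 10 (o = 2*5 = 10)
(o + T(m(b)))² = (10 + (2 - 4*(-5)))² = (10 + (2 + 20))² = (10 + 22)² = 32² = 1024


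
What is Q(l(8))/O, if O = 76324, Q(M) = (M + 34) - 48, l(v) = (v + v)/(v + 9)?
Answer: -111/648754 ≈ -0.00017110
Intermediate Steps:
l(v) = 2*v/(9 + v) (l(v) = (2*v)/(9 + v) = 2*v/(9 + v))
Q(M) = -14 + M (Q(M) = (34 + M) - 48 = -14 + M)
Q(l(8))/O = (-14 + 2*8/(9 + 8))/76324 = (-14 + 2*8/17)*(1/76324) = (-14 + 2*8*(1/17))*(1/76324) = (-14 + 16/17)*(1/76324) = -222/17*1/76324 = -111/648754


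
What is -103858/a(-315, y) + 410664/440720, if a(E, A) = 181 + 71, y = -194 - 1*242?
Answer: -101939309/247905 ≈ -411.20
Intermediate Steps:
y = -436 (y = -194 - 242 = -436)
a(E, A) = 252
-103858/a(-315, y) + 410664/440720 = -103858/252 + 410664/440720 = -103858*1/252 + 410664*(1/440720) = -51929/126 + 51333/55090 = -101939309/247905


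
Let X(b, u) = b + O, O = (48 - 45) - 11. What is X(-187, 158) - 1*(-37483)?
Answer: 37288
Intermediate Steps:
O = -8 (O = 3 - 11 = -8)
X(b, u) = -8 + b (X(b, u) = b - 8 = -8 + b)
X(-187, 158) - 1*(-37483) = (-8 - 187) - 1*(-37483) = -195 + 37483 = 37288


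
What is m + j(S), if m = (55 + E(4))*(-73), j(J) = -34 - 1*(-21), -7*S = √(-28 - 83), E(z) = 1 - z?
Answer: -3809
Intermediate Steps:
S = -I*√111/7 (S = -√(-28 - 83)/7 = -I*√111/7 ≈ -1.5051*I)
j(J) = -13 (j(J) = -34 + 21 = -13)
m = -3796 (m = (55 + (1 - 1*4))*(-73) = (55 + (1 - 4))*(-73) = (55 - 3)*(-73) = 52*(-73) = -3796)
m + j(S) = -3796 - 13 = -3809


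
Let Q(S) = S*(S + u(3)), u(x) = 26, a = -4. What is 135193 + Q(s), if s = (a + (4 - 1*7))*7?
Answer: 136320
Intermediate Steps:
s = -49 (s = (-4 + (4 - 1*7))*7 = (-4 + (4 - 7))*7 = (-4 - 3)*7 = -7*7 = -49)
Q(S) = S*(26 + S) (Q(S) = S*(S + 26) = S*(26 + S))
135193 + Q(s) = 135193 - 49*(26 - 49) = 135193 - 49*(-23) = 135193 + 1127 = 136320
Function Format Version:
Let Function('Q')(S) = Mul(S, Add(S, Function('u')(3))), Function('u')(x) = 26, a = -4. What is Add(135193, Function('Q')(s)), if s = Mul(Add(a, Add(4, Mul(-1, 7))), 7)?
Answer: 136320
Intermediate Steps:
s = -49 (s = Mul(Add(-4, Add(4, Mul(-1, 7))), 7) = Mul(Add(-4, Add(4, -7)), 7) = Mul(Add(-4, -3), 7) = Mul(-7, 7) = -49)
Function('Q')(S) = Mul(S, Add(26, S)) (Function('Q')(S) = Mul(S, Add(S, 26)) = Mul(S, Add(26, S)))
Add(135193, Function('Q')(s)) = Add(135193, Mul(-49, Add(26, -49))) = Add(135193, Mul(-49, -23)) = Add(135193, 1127) = 136320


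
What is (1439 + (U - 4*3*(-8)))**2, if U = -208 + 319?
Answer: 2709316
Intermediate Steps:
U = 111
(1439 + (U - 4*3*(-8)))**2 = (1439 + (111 - 4*3*(-8)))**2 = (1439 + (111 - 12*(-8)))**2 = (1439 + (111 - 1*(-96)))**2 = (1439 + (111 + 96))**2 = (1439 + 207)**2 = 1646**2 = 2709316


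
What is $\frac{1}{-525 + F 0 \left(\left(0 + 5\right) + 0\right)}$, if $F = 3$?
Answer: $- \frac{1}{525} \approx -0.0019048$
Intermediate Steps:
$\frac{1}{-525 + F 0 \left(\left(0 + 5\right) + 0\right)} = \frac{1}{-525 + 3 \cdot 0 \left(\left(0 + 5\right) + 0\right)} = \frac{1}{-525 + 0 \left(5 + 0\right)} = \frac{1}{-525 + 0 \cdot 5} = \frac{1}{-525 + 0} = \frac{1}{-525} = - \frac{1}{525}$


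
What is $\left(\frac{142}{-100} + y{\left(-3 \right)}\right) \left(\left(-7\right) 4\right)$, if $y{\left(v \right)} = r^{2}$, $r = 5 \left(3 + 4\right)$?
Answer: $- \frac{856506}{25} \approx -34260.0$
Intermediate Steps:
$r = 35$ ($r = 5 \cdot 7 = 35$)
$y{\left(v \right)} = 1225$ ($y{\left(v \right)} = 35^{2} = 1225$)
$\left(\frac{142}{-100} + y{\left(-3 \right)}\right) \left(\left(-7\right) 4\right) = \left(\frac{142}{-100} + 1225\right) \left(\left(-7\right) 4\right) = \left(142 \left(- \frac{1}{100}\right) + 1225\right) \left(-28\right) = \left(- \frac{71}{50} + 1225\right) \left(-28\right) = \frac{61179}{50} \left(-28\right) = - \frac{856506}{25}$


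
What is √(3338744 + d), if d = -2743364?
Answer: 2*√148845 ≈ 771.61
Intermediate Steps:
√(3338744 + d) = √(3338744 - 2743364) = √595380 = 2*√148845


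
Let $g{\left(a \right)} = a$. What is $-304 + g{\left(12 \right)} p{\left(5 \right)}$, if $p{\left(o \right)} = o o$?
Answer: $-4$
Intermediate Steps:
$p{\left(o \right)} = o^{2}$
$-304 + g{\left(12 \right)} p{\left(5 \right)} = -304 + 12 \cdot 5^{2} = -304 + 12 \cdot 25 = -304 + 300 = -4$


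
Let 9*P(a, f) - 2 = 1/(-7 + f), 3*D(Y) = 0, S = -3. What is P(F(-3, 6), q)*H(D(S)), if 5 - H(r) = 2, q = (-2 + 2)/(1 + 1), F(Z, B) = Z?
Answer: 13/21 ≈ 0.61905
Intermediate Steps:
q = 0 (q = 0/2 = 0*(1/2) = 0)
D(Y) = 0 (D(Y) = (1/3)*0 = 0)
P(a, f) = 2/9 + 1/(9*(-7 + f))
H(r) = 3 (H(r) = 5 - 1*2 = 5 - 2 = 3)
P(F(-3, 6), q)*H(D(S)) = ((-13 + 2*0)/(9*(-7 + 0)))*3 = ((1/9)*(-13 + 0)/(-7))*3 = ((1/9)*(-1/7)*(-13))*3 = (13/63)*3 = 13/21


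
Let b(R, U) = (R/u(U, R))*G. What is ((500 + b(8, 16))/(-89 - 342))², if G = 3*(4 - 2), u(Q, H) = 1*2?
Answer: 274576/185761 ≈ 1.4781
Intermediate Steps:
u(Q, H) = 2
G = 6 (G = 3*2 = 6)
b(R, U) = 3*R (b(R, U) = (R/2)*6 = 3*R)
((500 + b(8, 16))/(-89 - 342))² = ((500 + 3*8)/(-89 - 342))² = ((500 + 24)/(-431))² = (524*(-1/431))² = (-524/431)² = 274576/185761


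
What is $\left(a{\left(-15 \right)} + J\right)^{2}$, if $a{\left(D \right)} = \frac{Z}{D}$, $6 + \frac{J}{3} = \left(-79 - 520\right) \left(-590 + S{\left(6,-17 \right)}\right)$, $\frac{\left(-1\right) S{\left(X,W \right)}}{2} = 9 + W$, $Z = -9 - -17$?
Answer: $\frac{239379442059664}{225} \approx 1.0639 \cdot 10^{12}$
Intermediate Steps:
$Z = 8$ ($Z = -9 + 17 = 8$)
$S{\left(X,W \right)} = -18 - 2 W$ ($S{\left(X,W \right)} = - 2 \left(9 + W\right) = -18 - 2 W$)
$J = 1031460$ ($J = -18 + 3 \left(-79 - 520\right) \left(-590 - -16\right) = -18 + 3 \left(- 599 \left(-590 + \left(-18 + 34\right)\right)\right) = -18 + 3 \left(- 599 \left(-590 + 16\right)\right) = -18 + 3 \left(\left(-599\right) \left(-574\right)\right) = -18 + 3 \cdot 343826 = -18 + 1031478 = 1031460$)
$a{\left(D \right)} = \frac{8}{D}$
$\left(a{\left(-15 \right)} + J\right)^{2} = \left(\frac{8}{-15} + 1031460\right)^{2} = \left(8 \left(- \frac{1}{15}\right) + 1031460\right)^{2} = \left(- \frac{8}{15} + 1031460\right)^{2} = \left(\frac{15471892}{15}\right)^{2} = \frac{239379442059664}{225}$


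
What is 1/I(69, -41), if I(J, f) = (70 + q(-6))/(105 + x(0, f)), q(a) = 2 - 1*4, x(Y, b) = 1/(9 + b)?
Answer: 3359/2176 ≈ 1.5437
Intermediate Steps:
q(a) = -2 (q(a) = 2 - 4 = -2)
I(J, f) = 68/(105 + 1/(9 + f)) (I(J, f) = (70 - 2)/(105 + 1/(9 + f)) = 68/(105 + 1/(9 + f)))
1/I(69, -41) = 1/(68*(9 - 41)/(946 + 105*(-41))) = 1/(68*(-32)/(946 - 4305)) = 1/(68*(-32)/(-3359)) = 1/(68*(-1/3359)*(-32)) = 1/(2176/3359) = 3359/2176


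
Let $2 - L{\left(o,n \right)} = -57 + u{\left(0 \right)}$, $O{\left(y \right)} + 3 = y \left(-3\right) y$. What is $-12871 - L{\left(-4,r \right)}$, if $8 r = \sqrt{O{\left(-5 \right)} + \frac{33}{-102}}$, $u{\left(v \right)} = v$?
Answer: $-12930$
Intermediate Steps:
$O{\left(y \right)} = -3 - 3 y^{2}$ ($O{\left(y \right)} = -3 + y \left(-3\right) y = -3 + - 3 y y = -3 - 3 y^{2}$)
$r = \frac{i \sqrt{90542}}{272}$ ($r = \frac{\sqrt{\left(-3 - 3 \left(-5\right)^{2}\right) + \frac{33}{-102}}}{8} = \frac{\sqrt{\left(-3 - 75\right) + 33 \left(- \frac{1}{102}\right)}}{8} = \frac{\sqrt{\left(-3 - 75\right) - \frac{11}{34}}}{8} = \frac{\sqrt{-78 - \frac{11}{34}}}{8} = \frac{\sqrt{- \frac{2663}{34}}}{8} = \frac{\frac{1}{34} i \sqrt{90542}}{8} = \frac{i \sqrt{90542}}{272} \approx 1.1063 i$)
$L{\left(o,n \right)} = 59$ ($L{\left(o,n \right)} = 2 - \left(-57 + 0\right) = 2 - -57 = 2 + 57 = 59$)
$-12871 - L{\left(-4,r \right)} = -12871 - 59 = -12930$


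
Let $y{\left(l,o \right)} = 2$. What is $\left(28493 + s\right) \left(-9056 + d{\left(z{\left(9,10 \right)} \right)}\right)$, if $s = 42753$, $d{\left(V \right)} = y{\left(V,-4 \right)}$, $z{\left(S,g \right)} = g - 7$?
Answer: $-645061284$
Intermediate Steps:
$z{\left(S,g \right)} = -7 + g$ ($z{\left(S,g \right)} = g - 7 = -7 + g$)
$d{\left(V \right)} = 2$
$\left(28493 + s\right) \left(-9056 + d{\left(z{\left(9,10 \right)} \right)}\right) = \left(28493 + 42753\right) \left(-9056 + 2\right) = 71246 \left(-9054\right) = -645061284$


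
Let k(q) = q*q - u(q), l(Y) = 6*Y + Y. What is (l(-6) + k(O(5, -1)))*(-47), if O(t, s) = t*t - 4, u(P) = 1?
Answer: -18706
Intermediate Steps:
O(t, s) = -4 + t² (O(t, s) = t² - 4 = -4 + t²)
l(Y) = 7*Y
k(q) = -1 + q² (k(q) = q*q - 1*1 = q² - 1 = -1 + q²)
(l(-6) + k(O(5, -1)))*(-47) = (7*(-6) + (-1 + (-4 + 5²)²))*(-47) = (-42 + (-1 + (-4 + 25)²))*(-47) = (-42 + (-1 + 21²))*(-47) = (-42 + (-1 + 441))*(-47) = (-42 + 440)*(-47) = 398*(-47) = -18706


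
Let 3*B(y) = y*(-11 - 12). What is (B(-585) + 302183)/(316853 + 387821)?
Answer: 153334/352337 ≈ 0.43519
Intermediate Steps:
B(y) = -23*y/3 (B(y) = (y*(-11 - 12))/3 = (y*(-23))/3 = (-23*y)/3 = -23*y/3)
(B(-585) + 302183)/(316853 + 387821) = (-23/3*(-585) + 302183)/(316853 + 387821) = (4485 + 302183)/704674 = 306668*(1/704674) = 153334/352337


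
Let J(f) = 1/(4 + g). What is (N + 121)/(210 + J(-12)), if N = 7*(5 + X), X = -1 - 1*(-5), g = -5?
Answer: 184/209 ≈ 0.88038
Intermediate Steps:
X = 4 (X = -1 + 5 = 4)
N = 63 (N = 7*(5 + 4) = 7*9 = 63)
J(f) = -1 (J(f) = 1/(4 - 5) = 1/(-1) = -1)
(N + 121)/(210 + J(-12)) = (63 + 121)/(210 - 1) = 184/209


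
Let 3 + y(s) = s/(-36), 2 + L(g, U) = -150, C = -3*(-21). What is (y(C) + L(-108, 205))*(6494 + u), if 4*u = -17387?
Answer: -5385303/16 ≈ -3.3658e+5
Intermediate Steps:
C = 63
u = -17387/4 (u = (1/4)*(-17387) = -17387/4 ≈ -4346.8)
L(g, U) = -152 (L(g, U) = -2 - 150 = -152)
y(s) = -3 - s/36 (y(s) = -3 + s/(-36) = -3 + s*(-1/36) = -3 - s/36)
(y(C) + L(-108, 205))*(6494 + u) = ((-3 - 1/36*63) - 152)*(6494 - 17387/4) = ((-3 - 7/4) - 152)*(8589/4) = (-19/4 - 152)*(8589/4) = -627/4*8589/4 = -5385303/16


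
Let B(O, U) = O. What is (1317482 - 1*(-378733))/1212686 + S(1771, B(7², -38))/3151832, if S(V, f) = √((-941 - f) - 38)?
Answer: 1696215/1212686 + I*√257/1575916 ≈ 1.3987 + 1.0173e-5*I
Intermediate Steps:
S(V, f) = √(-979 - f)
(1317482 - 1*(-378733))/1212686 + S(1771, B(7², -38))/3151832 = (1317482 - 1*(-378733))/1212686 + √(-979 - 1*7²)/3151832 = (1317482 + 378733)*(1/1212686) + √(-979 - 1*49)*(1/3151832) = 1696215*(1/1212686) + √(-979 - 49)*(1/3151832) = 1696215/1212686 + √(-1028)*(1/3151832) = 1696215/1212686 + (2*I*√257)*(1/3151832) = 1696215/1212686 + I*√257/1575916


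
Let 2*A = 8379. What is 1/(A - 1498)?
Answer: 2/5383 ≈ 0.00037154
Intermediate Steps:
A = 8379/2 (A = (½)*8379 = 8379/2 ≈ 4189.5)
1/(A - 1498) = 1/(8379/2 - 1498) = 1/(5383/2) = 2/5383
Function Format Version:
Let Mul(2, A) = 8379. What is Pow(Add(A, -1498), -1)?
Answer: Rational(2, 5383) ≈ 0.00037154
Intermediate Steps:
A = Rational(8379, 2) (A = Mul(Rational(1, 2), 8379) = Rational(8379, 2) ≈ 4189.5)
Pow(Add(A, -1498), -1) = Pow(Add(Rational(8379, 2), -1498), -1) = Pow(Rational(5383, 2), -1) = Rational(2, 5383)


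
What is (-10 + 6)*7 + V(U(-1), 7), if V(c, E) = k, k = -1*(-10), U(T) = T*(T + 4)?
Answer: -18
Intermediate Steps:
U(T) = T*(4 + T)
k = 10
V(c, E) = 10
(-10 + 6)*7 + V(U(-1), 7) = (-10 + 6)*7 + 10 = -4*7 + 10 = -28 + 10 = -18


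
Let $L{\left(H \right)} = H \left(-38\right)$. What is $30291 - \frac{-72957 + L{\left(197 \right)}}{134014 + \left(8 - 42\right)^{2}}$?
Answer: $\frac{4094514913}{135170} \approx 30292.0$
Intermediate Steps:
$L{\left(H \right)} = - 38 H$
$30291 - \frac{-72957 + L{\left(197 \right)}}{134014 + \left(8 - 42\right)^{2}} = 30291 - \frac{-72957 - 7486}{134014 + \left(8 - 42\right)^{2}} = 30291 - \frac{-72957 - 7486}{134014 + \left(-34\right)^{2}} = 30291 - - \frac{80443}{134014 + 1156} = 30291 - - \frac{80443}{135170} = 30291 + \frac{80443}{135170} = \frac{4094514913}{135170}$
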